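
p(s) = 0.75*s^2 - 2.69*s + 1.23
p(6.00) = 12.09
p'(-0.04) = -2.75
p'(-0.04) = -2.75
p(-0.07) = 1.42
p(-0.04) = 1.34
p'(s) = 1.5*s - 2.69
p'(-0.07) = -2.80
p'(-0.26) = -3.08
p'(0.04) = -2.63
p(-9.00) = 86.19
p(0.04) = 1.12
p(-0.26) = 1.98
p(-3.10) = 16.78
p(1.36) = -1.04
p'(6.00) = 6.31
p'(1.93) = 0.20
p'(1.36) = -0.65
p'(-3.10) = -7.34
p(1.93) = -1.17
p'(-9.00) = -16.19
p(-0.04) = 1.34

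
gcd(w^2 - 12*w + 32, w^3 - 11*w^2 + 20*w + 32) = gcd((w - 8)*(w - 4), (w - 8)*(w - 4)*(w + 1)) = w^2 - 12*w + 32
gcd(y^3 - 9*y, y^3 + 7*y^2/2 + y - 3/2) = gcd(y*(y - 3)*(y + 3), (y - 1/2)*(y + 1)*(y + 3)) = y + 3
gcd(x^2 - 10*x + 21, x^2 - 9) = x - 3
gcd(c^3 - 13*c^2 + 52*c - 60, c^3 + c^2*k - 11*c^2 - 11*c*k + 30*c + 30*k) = c^2 - 11*c + 30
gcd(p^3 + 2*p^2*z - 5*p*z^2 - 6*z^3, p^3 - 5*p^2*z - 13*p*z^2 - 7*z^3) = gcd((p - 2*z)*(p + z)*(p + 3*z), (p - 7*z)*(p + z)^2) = p + z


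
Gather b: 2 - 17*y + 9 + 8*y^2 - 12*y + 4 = 8*y^2 - 29*y + 15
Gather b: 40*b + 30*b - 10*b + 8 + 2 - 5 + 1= 60*b + 6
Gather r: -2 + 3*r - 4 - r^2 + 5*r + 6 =-r^2 + 8*r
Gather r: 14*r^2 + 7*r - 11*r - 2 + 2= 14*r^2 - 4*r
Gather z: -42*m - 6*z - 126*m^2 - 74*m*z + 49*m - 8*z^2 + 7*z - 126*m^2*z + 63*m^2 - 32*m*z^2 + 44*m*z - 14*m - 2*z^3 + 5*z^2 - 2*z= -63*m^2 - 7*m - 2*z^3 + z^2*(-32*m - 3) + z*(-126*m^2 - 30*m - 1)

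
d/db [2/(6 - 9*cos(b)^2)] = -8*sin(2*b)/(3*cos(2*b) - 1)^2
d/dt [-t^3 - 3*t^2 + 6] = 3*t*(-t - 2)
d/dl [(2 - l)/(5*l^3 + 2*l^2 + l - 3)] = (-5*l^3 - 2*l^2 - l + (l - 2)*(15*l^2 + 4*l + 1) + 3)/(5*l^3 + 2*l^2 + l - 3)^2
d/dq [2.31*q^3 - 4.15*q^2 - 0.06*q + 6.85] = 6.93*q^2 - 8.3*q - 0.06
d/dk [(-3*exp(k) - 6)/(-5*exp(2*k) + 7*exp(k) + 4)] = 15*(-exp(2*k) - 4*exp(k) + 2)*exp(k)/(25*exp(4*k) - 70*exp(3*k) + 9*exp(2*k) + 56*exp(k) + 16)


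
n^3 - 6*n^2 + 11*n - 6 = (n - 3)*(n - 2)*(n - 1)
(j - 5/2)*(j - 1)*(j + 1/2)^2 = j^4 - 5*j^3/2 - 3*j^2/4 + 13*j/8 + 5/8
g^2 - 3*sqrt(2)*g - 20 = (g - 5*sqrt(2))*(g + 2*sqrt(2))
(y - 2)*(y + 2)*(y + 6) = y^3 + 6*y^2 - 4*y - 24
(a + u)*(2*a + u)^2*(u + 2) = 4*a^3*u + 8*a^3 + 8*a^2*u^2 + 16*a^2*u + 5*a*u^3 + 10*a*u^2 + u^4 + 2*u^3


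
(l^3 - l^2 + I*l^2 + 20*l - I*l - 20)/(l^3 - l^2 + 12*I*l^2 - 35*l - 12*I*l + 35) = (l - 4*I)/(l + 7*I)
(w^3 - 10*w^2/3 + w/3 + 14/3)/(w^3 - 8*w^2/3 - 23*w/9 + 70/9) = 3*(w + 1)/(3*w + 5)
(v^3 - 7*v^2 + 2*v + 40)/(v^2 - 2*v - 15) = (v^2 - 2*v - 8)/(v + 3)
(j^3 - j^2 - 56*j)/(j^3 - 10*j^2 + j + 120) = j*(j + 7)/(j^2 - 2*j - 15)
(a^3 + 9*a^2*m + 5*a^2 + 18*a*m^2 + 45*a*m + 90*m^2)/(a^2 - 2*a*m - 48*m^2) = (a^2 + 3*a*m + 5*a + 15*m)/(a - 8*m)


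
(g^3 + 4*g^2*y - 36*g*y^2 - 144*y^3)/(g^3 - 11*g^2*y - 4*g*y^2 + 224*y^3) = (g^2 - 36*y^2)/(g^2 - 15*g*y + 56*y^2)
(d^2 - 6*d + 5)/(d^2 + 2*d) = (d^2 - 6*d + 5)/(d*(d + 2))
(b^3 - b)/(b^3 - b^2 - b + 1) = b/(b - 1)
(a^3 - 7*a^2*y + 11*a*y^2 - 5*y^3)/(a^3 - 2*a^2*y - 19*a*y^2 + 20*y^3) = (a - y)/(a + 4*y)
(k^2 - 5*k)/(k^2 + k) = (k - 5)/(k + 1)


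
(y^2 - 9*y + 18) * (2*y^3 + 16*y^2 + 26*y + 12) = 2*y^5 - 2*y^4 - 82*y^3 + 66*y^2 + 360*y + 216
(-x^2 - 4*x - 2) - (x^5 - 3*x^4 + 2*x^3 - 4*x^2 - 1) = -x^5 + 3*x^4 - 2*x^3 + 3*x^2 - 4*x - 1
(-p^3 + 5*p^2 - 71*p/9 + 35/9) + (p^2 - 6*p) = -p^3 + 6*p^2 - 125*p/9 + 35/9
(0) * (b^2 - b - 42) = 0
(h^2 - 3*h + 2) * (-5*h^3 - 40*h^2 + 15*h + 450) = -5*h^5 - 25*h^4 + 125*h^3 + 325*h^2 - 1320*h + 900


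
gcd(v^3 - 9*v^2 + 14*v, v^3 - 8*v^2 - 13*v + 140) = v - 7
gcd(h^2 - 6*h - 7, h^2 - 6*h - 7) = h^2 - 6*h - 7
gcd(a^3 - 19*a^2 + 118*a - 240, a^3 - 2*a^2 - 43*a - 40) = a - 8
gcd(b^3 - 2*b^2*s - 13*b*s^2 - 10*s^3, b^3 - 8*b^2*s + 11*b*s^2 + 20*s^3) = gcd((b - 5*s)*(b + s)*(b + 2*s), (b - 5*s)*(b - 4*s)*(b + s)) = -b^2 + 4*b*s + 5*s^2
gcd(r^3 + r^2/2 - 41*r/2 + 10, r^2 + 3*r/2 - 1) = r - 1/2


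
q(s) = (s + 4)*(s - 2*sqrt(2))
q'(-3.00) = -4.83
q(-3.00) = -5.83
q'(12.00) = 25.17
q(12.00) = 146.75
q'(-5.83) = -10.49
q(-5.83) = 15.84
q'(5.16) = 11.49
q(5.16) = 21.36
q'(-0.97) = -0.77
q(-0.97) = -11.51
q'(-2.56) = -3.95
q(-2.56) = -7.76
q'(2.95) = 7.07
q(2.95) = 0.84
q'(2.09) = 5.35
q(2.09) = -4.50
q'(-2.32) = -3.47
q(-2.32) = -8.65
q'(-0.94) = -0.71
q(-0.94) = -11.53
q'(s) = 2*s - 2*sqrt(2) + 4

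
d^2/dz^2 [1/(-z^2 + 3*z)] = 2*(z*(z - 3) - (2*z - 3)^2)/(z^3*(z - 3)^3)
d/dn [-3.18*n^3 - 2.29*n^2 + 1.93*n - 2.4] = -9.54*n^2 - 4.58*n + 1.93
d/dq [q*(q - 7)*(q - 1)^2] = 4*q^3 - 27*q^2 + 30*q - 7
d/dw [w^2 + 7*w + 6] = 2*w + 7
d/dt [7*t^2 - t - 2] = 14*t - 1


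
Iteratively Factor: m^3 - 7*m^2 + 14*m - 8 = (m - 1)*(m^2 - 6*m + 8) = (m - 4)*(m - 1)*(m - 2)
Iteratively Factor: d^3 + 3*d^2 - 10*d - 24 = (d + 4)*(d^2 - d - 6) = (d + 2)*(d + 4)*(d - 3)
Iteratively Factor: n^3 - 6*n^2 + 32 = (n - 4)*(n^2 - 2*n - 8) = (n - 4)*(n + 2)*(n - 4)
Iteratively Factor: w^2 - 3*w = (w - 3)*(w)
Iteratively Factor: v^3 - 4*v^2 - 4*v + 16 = (v - 4)*(v^2 - 4) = (v - 4)*(v + 2)*(v - 2)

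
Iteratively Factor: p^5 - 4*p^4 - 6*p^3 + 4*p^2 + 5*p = (p - 1)*(p^4 - 3*p^3 - 9*p^2 - 5*p) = (p - 1)*(p + 1)*(p^3 - 4*p^2 - 5*p) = p*(p - 1)*(p + 1)*(p^2 - 4*p - 5) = p*(p - 5)*(p - 1)*(p + 1)*(p + 1)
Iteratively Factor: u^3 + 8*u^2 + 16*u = (u + 4)*(u^2 + 4*u) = (u + 4)^2*(u)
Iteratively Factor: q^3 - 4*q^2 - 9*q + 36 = (q - 4)*(q^2 - 9) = (q - 4)*(q - 3)*(q + 3)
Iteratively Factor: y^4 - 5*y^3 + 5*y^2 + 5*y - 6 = (y - 3)*(y^3 - 2*y^2 - y + 2) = (y - 3)*(y - 2)*(y^2 - 1) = (y - 3)*(y - 2)*(y - 1)*(y + 1)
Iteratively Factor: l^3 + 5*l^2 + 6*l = (l + 3)*(l^2 + 2*l) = (l + 2)*(l + 3)*(l)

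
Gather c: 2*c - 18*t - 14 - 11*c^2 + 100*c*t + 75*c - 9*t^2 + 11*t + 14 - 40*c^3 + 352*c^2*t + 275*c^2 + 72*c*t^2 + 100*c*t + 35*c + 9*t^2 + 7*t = -40*c^3 + c^2*(352*t + 264) + c*(72*t^2 + 200*t + 112)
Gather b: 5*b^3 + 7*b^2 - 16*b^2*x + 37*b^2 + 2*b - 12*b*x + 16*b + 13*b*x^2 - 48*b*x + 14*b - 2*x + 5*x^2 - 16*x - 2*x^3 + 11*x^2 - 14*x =5*b^3 + b^2*(44 - 16*x) + b*(13*x^2 - 60*x + 32) - 2*x^3 + 16*x^2 - 32*x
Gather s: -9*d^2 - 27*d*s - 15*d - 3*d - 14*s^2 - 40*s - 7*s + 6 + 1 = -9*d^2 - 18*d - 14*s^2 + s*(-27*d - 47) + 7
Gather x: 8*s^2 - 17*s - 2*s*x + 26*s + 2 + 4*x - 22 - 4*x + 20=8*s^2 - 2*s*x + 9*s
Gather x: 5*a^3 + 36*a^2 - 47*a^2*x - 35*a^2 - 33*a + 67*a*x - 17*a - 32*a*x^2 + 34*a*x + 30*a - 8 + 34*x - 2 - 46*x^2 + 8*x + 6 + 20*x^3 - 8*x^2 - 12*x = 5*a^3 + a^2 - 20*a + 20*x^3 + x^2*(-32*a - 54) + x*(-47*a^2 + 101*a + 30) - 4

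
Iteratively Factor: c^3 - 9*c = (c - 3)*(c^2 + 3*c) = (c - 3)*(c + 3)*(c)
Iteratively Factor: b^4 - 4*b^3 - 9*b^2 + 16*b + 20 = (b - 5)*(b^3 + b^2 - 4*b - 4) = (b - 5)*(b + 1)*(b^2 - 4) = (b - 5)*(b + 1)*(b + 2)*(b - 2)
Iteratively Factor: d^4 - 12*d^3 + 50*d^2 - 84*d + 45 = (d - 5)*(d^3 - 7*d^2 + 15*d - 9) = (d - 5)*(d - 3)*(d^2 - 4*d + 3) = (d - 5)*(d - 3)^2*(d - 1)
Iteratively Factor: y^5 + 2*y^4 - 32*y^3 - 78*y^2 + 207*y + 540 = (y + 4)*(y^4 - 2*y^3 - 24*y^2 + 18*y + 135) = (y + 3)*(y + 4)*(y^3 - 5*y^2 - 9*y + 45) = (y + 3)^2*(y + 4)*(y^2 - 8*y + 15) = (y - 3)*(y + 3)^2*(y + 4)*(y - 5)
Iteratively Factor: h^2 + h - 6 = (h - 2)*(h + 3)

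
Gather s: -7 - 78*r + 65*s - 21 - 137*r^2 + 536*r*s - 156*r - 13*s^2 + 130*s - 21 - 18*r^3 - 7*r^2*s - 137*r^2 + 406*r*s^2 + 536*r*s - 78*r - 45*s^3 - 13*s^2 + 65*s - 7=-18*r^3 - 274*r^2 - 312*r - 45*s^3 + s^2*(406*r - 26) + s*(-7*r^2 + 1072*r + 260) - 56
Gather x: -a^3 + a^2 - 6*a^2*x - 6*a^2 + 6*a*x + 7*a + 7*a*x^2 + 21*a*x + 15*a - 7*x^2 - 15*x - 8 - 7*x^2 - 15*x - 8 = -a^3 - 5*a^2 + 22*a + x^2*(7*a - 14) + x*(-6*a^2 + 27*a - 30) - 16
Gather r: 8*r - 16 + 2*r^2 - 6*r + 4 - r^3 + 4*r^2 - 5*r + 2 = -r^3 + 6*r^2 - 3*r - 10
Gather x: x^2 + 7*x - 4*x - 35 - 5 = x^2 + 3*x - 40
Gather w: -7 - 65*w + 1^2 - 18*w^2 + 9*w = -18*w^2 - 56*w - 6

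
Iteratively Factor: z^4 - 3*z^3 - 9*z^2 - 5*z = (z + 1)*(z^3 - 4*z^2 - 5*z) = (z - 5)*(z + 1)*(z^2 + z) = (z - 5)*(z + 1)^2*(z)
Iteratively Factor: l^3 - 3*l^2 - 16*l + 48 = (l + 4)*(l^2 - 7*l + 12) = (l - 3)*(l + 4)*(l - 4)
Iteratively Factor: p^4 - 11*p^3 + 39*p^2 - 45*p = (p - 5)*(p^3 - 6*p^2 + 9*p) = (p - 5)*(p - 3)*(p^2 - 3*p) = (p - 5)*(p - 3)^2*(p)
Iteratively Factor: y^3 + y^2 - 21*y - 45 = (y - 5)*(y^2 + 6*y + 9) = (y - 5)*(y + 3)*(y + 3)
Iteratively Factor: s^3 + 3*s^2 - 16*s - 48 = (s + 4)*(s^2 - s - 12) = (s - 4)*(s + 4)*(s + 3)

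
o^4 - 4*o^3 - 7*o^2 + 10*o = o*(o - 5)*(o - 1)*(o + 2)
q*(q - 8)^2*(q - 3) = q^4 - 19*q^3 + 112*q^2 - 192*q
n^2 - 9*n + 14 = (n - 7)*(n - 2)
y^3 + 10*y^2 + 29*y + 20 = (y + 1)*(y + 4)*(y + 5)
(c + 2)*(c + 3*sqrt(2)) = c^2 + 2*c + 3*sqrt(2)*c + 6*sqrt(2)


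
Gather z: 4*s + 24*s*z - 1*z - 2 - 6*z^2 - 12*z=4*s - 6*z^2 + z*(24*s - 13) - 2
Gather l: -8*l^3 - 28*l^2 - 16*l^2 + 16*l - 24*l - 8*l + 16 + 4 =-8*l^3 - 44*l^2 - 16*l + 20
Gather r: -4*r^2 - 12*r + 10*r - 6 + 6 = -4*r^2 - 2*r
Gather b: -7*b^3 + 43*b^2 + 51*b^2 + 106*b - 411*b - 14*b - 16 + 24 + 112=-7*b^3 + 94*b^2 - 319*b + 120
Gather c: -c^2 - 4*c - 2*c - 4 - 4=-c^2 - 6*c - 8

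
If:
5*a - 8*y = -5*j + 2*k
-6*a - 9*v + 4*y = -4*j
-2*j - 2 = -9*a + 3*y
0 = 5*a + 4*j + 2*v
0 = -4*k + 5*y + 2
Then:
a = 444/2563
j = -301/2563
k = 193/466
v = -508/2563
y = -16/233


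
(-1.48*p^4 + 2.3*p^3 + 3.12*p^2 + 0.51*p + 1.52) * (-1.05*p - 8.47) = 1.554*p^5 + 10.1206*p^4 - 22.757*p^3 - 26.9619*p^2 - 5.9157*p - 12.8744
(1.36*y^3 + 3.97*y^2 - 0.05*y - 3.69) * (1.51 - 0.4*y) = -0.544*y^4 + 0.4656*y^3 + 6.0147*y^2 + 1.4005*y - 5.5719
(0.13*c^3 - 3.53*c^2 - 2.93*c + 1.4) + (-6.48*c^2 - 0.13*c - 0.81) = 0.13*c^3 - 10.01*c^2 - 3.06*c + 0.59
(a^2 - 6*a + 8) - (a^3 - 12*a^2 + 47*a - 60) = -a^3 + 13*a^2 - 53*a + 68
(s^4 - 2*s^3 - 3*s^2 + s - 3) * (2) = 2*s^4 - 4*s^3 - 6*s^2 + 2*s - 6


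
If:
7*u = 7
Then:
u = 1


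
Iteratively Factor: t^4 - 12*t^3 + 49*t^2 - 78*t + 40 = (t - 2)*(t^3 - 10*t^2 + 29*t - 20) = (t - 2)*(t - 1)*(t^2 - 9*t + 20) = (t - 5)*(t - 2)*(t - 1)*(t - 4)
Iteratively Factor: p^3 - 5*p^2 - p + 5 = (p - 1)*(p^2 - 4*p - 5) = (p - 5)*(p - 1)*(p + 1)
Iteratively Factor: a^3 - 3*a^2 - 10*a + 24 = (a - 4)*(a^2 + a - 6) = (a - 4)*(a + 3)*(a - 2)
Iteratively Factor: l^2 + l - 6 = (l - 2)*(l + 3)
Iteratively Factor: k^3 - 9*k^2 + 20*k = (k - 5)*(k^2 - 4*k) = k*(k - 5)*(k - 4)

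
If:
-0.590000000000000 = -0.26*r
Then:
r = 2.27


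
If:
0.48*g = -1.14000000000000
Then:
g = -2.38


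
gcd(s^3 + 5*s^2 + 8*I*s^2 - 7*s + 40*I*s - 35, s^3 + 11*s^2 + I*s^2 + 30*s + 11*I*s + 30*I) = s^2 + s*(5 + I) + 5*I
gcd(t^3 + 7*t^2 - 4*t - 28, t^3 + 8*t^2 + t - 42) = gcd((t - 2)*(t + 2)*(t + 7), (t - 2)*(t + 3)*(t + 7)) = t^2 + 5*t - 14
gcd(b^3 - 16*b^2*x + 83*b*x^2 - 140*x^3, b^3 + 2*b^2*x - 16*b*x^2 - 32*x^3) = -b + 4*x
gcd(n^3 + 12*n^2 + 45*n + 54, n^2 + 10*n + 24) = n + 6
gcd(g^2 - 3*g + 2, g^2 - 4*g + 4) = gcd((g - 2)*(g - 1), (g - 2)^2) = g - 2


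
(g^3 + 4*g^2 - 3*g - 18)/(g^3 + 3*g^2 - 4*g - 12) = (g + 3)/(g + 2)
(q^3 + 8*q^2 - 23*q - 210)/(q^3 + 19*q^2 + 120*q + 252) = (q - 5)/(q + 6)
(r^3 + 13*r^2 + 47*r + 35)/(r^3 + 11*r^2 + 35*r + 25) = (r + 7)/(r + 5)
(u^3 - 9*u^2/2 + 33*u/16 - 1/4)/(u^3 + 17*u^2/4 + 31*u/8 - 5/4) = (4*u^2 - 17*u + 4)/(2*(2*u^2 + 9*u + 10))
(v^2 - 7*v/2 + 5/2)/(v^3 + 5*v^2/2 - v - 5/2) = (2*v - 5)/(2*v^2 + 7*v + 5)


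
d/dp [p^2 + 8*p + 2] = 2*p + 8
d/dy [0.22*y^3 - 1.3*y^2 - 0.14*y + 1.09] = 0.66*y^2 - 2.6*y - 0.14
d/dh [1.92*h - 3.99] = 1.92000000000000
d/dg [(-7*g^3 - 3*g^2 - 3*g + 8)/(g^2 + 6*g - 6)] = (-7*g^4 - 84*g^3 + 111*g^2 + 20*g - 30)/(g^4 + 12*g^3 + 24*g^2 - 72*g + 36)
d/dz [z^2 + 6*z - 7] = 2*z + 6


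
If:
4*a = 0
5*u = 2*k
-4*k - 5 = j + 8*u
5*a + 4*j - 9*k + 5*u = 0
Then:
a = 0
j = -175/179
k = -100/179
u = -40/179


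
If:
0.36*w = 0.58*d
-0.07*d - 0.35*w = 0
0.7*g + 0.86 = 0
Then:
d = 0.00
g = -1.23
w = 0.00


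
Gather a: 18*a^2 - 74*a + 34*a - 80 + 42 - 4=18*a^2 - 40*a - 42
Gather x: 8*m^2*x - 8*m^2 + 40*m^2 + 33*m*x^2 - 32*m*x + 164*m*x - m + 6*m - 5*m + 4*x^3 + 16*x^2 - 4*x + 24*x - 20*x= 32*m^2 + 4*x^3 + x^2*(33*m + 16) + x*(8*m^2 + 132*m)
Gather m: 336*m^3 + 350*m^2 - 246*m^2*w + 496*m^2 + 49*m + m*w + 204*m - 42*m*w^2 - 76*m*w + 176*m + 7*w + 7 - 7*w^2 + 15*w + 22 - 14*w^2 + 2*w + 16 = 336*m^3 + m^2*(846 - 246*w) + m*(-42*w^2 - 75*w + 429) - 21*w^2 + 24*w + 45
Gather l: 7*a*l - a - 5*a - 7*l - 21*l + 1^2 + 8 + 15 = -6*a + l*(7*a - 28) + 24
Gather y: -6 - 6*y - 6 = -6*y - 12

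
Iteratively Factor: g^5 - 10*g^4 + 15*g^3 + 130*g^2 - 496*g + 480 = (g - 2)*(g^4 - 8*g^3 - g^2 + 128*g - 240) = (g - 5)*(g - 2)*(g^3 - 3*g^2 - 16*g + 48) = (g - 5)*(g - 2)*(g + 4)*(g^2 - 7*g + 12) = (g - 5)*(g - 3)*(g - 2)*(g + 4)*(g - 4)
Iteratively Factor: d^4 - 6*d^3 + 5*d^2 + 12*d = (d + 1)*(d^3 - 7*d^2 + 12*d) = d*(d + 1)*(d^2 - 7*d + 12) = d*(d - 3)*(d + 1)*(d - 4)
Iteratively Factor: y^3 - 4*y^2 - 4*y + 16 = (y - 4)*(y^2 - 4) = (y - 4)*(y - 2)*(y + 2)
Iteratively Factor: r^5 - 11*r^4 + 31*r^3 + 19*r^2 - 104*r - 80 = (r + 1)*(r^4 - 12*r^3 + 43*r^2 - 24*r - 80) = (r - 5)*(r + 1)*(r^3 - 7*r^2 + 8*r + 16) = (r - 5)*(r - 4)*(r + 1)*(r^2 - 3*r - 4) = (r - 5)*(r - 4)^2*(r + 1)*(r + 1)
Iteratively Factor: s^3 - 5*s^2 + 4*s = (s)*(s^2 - 5*s + 4) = s*(s - 1)*(s - 4)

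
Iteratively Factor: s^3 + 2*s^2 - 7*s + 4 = (s - 1)*(s^2 + 3*s - 4) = (s - 1)^2*(s + 4)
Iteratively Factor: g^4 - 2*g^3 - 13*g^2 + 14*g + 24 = (g + 3)*(g^3 - 5*g^2 + 2*g + 8) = (g + 1)*(g + 3)*(g^2 - 6*g + 8) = (g - 2)*(g + 1)*(g + 3)*(g - 4)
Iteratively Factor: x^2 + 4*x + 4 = (x + 2)*(x + 2)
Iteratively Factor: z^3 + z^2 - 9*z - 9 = (z - 3)*(z^2 + 4*z + 3) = (z - 3)*(z + 1)*(z + 3)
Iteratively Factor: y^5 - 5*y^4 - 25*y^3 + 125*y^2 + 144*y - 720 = (y + 4)*(y^4 - 9*y^3 + 11*y^2 + 81*y - 180) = (y + 3)*(y + 4)*(y^3 - 12*y^2 + 47*y - 60) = (y - 5)*(y + 3)*(y + 4)*(y^2 - 7*y + 12) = (y - 5)*(y - 4)*(y + 3)*(y + 4)*(y - 3)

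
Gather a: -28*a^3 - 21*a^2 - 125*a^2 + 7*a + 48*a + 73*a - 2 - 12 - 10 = -28*a^3 - 146*a^2 + 128*a - 24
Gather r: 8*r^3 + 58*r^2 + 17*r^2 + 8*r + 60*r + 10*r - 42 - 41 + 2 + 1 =8*r^3 + 75*r^2 + 78*r - 80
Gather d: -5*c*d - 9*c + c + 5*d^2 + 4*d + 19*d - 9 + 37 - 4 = -8*c + 5*d^2 + d*(23 - 5*c) + 24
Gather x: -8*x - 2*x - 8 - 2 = -10*x - 10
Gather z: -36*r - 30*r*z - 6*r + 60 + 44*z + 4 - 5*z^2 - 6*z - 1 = -42*r - 5*z^2 + z*(38 - 30*r) + 63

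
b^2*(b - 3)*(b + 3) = b^4 - 9*b^2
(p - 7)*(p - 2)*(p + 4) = p^3 - 5*p^2 - 22*p + 56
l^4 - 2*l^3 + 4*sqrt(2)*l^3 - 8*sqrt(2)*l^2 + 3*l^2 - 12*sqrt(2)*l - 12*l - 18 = (l - 3)*(l + 1)*(l + sqrt(2))*(l + 3*sqrt(2))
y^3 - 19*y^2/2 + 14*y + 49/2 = (y - 7)*(y - 7/2)*(y + 1)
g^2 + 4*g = g*(g + 4)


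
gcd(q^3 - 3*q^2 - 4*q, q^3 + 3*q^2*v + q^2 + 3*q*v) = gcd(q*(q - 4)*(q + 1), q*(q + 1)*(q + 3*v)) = q^2 + q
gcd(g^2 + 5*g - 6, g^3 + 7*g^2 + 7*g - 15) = g - 1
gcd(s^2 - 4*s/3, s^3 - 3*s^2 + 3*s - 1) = 1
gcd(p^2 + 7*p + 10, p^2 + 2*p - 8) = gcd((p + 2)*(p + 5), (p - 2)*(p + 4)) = 1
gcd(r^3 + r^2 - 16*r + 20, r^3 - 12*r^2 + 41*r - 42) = r - 2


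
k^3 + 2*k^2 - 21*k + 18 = (k - 3)*(k - 1)*(k + 6)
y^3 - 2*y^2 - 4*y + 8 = (y - 2)^2*(y + 2)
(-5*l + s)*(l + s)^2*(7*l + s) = -35*l^4 - 68*l^3*s - 30*l^2*s^2 + 4*l*s^3 + s^4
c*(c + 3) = c^2 + 3*c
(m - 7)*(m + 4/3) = m^2 - 17*m/3 - 28/3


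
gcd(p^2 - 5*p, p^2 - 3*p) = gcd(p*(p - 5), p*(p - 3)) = p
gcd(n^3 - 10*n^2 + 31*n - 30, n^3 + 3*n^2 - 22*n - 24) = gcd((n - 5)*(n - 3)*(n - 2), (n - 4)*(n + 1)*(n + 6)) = 1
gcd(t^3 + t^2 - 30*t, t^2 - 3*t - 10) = t - 5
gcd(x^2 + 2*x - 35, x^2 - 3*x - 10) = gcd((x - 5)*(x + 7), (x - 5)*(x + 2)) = x - 5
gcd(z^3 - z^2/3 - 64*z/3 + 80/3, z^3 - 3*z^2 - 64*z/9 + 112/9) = z^2 - 16*z/3 + 16/3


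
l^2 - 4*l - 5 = (l - 5)*(l + 1)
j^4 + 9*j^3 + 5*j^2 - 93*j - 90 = (j - 3)*(j + 1)*(j + 5)*(j + 6)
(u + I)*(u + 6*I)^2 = u^3 + 13*I*u^2 - 48*u - 36*I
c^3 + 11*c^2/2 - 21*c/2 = c*(c - 3/2)*(c + 7)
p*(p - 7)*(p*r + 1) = p^3*r - 7*p^2*r + p^2 - 7*p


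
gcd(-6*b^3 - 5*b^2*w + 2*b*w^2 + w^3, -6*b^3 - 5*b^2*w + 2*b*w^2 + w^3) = -6*b^3 - 5*b^2*w + 2*b*w^2 + w^3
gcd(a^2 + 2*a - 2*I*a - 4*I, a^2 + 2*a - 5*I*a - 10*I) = a + 2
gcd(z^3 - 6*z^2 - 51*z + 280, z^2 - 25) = z - 5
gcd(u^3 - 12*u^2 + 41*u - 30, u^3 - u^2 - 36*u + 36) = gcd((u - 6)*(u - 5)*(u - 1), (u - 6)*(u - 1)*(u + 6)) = u^2 - 7*u + 6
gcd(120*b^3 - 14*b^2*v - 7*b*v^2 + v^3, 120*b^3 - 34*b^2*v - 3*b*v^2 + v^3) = -5*b + v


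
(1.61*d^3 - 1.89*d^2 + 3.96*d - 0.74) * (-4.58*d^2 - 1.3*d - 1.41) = -7.3738*d^5 + 6.5632*d^4 - 17.9499*d^3 + 0.9061*d^2 - 4.6216*d + 1.0434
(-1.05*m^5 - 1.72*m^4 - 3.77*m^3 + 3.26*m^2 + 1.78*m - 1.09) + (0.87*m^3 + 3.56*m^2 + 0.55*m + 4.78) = -1.05*m^5 - 1.72*m^4 - 2.9*m^3 + 6.82*m^2 + 2.33*m + 3.69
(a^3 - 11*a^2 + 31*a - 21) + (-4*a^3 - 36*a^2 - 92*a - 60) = -3*a^3 - 47*a^2 - 61*a - 81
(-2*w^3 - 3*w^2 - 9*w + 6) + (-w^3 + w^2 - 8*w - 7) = -3*w^3 - 2*w^2 - 17*w - 1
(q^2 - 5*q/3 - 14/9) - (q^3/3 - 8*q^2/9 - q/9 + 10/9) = -q^3/3 + 17*q^2/9 - 14*q/9 - 8/3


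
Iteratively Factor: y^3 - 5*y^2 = (y)*(y^2 - 5*y) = y^2*(y - 5)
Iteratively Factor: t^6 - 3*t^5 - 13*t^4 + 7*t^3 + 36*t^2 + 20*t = (t + 1)*(t^5 - 4*t^4 - 9*t^3 + 16*t^2 + 20*t) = t*(t + 1)*(t^4 - 4*t^3 - 9*t^2 + 16*t + 20) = t*(t + 1)^2*(t^3 - 5*t^2 - 4*t + 20) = t*(t + 1)^2*(t + 2)*(t^2 - 7*t + 10) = t*(t - 2)*(t + 1)^2*(t + 2)*(t - 5)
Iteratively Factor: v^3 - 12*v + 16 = (v - 2)*(v^2 + 2*v - 8) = (v - 2)^2*(v + 4)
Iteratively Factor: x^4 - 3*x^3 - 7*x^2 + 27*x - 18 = (x - 3)*(x^3 - 7*x + 6) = (x - 3)*(x - 2)*(x^2 + 2*x - 3) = (x - 3)*(x - 2)*(x - 1)*(x + 3)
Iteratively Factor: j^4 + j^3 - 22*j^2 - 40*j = (j + 2)*(j^3 - j^2 - 20*j) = j*(j + 2)*(j^2 - j - 20) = j*(j + 2)*(j + 4)*(j - 5)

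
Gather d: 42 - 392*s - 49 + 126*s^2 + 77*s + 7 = 126*s^2 - 315*s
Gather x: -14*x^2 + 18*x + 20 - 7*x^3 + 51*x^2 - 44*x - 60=-7*x^3 + 37*x^2 - 26*x - 40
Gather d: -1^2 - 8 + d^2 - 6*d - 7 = d^2 - 6*d - 16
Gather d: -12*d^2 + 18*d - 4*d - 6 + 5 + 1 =-12*d^2 + 14*d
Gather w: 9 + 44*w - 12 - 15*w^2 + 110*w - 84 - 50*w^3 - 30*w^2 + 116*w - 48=-50*w^3 - 45*w^2 + 270*w - 135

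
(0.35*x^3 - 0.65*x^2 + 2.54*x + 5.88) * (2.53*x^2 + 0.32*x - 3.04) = 0.8855*x^5 - 1.5325*x^4 + 5.1542*x^3 + 17.6652*x^2 - 5.84*x - 17.8752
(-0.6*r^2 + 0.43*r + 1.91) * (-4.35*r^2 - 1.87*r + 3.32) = 2.61*r^4 - 0.7485*r^3 - 11.1046*r^2 - 2.1441*r + 6.3412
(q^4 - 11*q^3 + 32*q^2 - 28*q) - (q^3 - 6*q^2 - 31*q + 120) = q^4 - 12*q^3 + 38*q^2 + 3*q - 120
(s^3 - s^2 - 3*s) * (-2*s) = -2*s^4 + 2*s^3 + 6*s^2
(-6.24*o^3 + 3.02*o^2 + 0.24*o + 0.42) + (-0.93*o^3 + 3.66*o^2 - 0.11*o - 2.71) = -7.17*o^3 + 6.68*o^2 + 0.13*o - 2.29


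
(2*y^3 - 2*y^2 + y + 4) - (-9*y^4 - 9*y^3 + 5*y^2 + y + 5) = 9*y^4 + 11*y^3 - 7*y^2 - 1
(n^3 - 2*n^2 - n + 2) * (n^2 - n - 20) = n^5 - 3*n^4 - 19*n^3 + 43*n^2 + 18*n - 40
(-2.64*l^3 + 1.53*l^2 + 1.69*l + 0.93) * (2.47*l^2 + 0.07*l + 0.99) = -6.5208*l^5 + 3.5943*l^4 + 1.6678*l^3 + 3.9301*l^2 + 1.7382*l + 0.9207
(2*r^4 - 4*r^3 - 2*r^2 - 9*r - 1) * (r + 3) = 2*r^5 + 2*r^4 - 14*r^3 - 15*r^2 - 28*r - 3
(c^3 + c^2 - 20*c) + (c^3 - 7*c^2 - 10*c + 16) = 2*c^3 - 6*c^2 - 30*c + 16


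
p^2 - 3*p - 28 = (p - 7)*(p + 4)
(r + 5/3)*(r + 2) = r^2 + 11*r/3 + 10/3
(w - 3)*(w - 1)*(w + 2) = w^3 - 2*w^2 - 5*w + 6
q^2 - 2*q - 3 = (q - 3)*(q + 1)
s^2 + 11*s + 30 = (s + 5)*(s + 6)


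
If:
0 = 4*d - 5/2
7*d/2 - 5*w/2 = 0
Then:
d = 5/8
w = 7/8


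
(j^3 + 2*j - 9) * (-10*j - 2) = -10*j^4 - 2*j^3 - 20*j^2 + 86*j + 18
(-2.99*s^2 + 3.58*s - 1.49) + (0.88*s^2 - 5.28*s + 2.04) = -2.11*s^2 - 1.7*s + 0.55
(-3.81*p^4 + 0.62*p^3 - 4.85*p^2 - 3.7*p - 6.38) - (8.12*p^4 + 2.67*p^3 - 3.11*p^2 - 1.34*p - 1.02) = -11.93*p^4 - 2.05*p^3 - 1.74*p^2 - 2.36*p - 5.36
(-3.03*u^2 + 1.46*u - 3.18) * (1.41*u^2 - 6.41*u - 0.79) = -4.2723*u^4 + 21.4809*u^3 - 11.4487*u^2 + 19.2304*u + 2.5122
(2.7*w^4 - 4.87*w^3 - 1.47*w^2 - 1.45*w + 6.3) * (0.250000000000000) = 0.675*w^4 - 1.2175*w^3 - 0.3675*w^2 - 0.3625*w + 1.575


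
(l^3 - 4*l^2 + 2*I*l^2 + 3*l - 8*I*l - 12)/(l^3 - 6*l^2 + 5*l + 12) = (l^2 + 2*I*l + 3)/(l^2 - 2*l - 3)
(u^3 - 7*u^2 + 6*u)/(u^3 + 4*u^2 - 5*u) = (u - 6)/(u + 5)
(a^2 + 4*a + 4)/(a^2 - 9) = (a^2 + 4*a + 4)/(a^2 - 9)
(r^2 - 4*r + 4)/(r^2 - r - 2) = (r - 2)/(r + 1)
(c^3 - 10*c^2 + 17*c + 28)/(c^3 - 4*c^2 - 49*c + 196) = (c + 1)/(c + 7)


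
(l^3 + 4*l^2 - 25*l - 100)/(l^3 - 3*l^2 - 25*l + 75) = (l + 4)/(l - 3)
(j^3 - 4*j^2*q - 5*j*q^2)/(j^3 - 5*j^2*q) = (j + q)/j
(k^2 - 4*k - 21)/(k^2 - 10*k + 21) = (k + 3)/(k - 3)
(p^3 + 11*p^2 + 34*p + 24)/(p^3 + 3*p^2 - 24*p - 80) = (p^2 + 7*p + 6)/(p^2 - p - 20)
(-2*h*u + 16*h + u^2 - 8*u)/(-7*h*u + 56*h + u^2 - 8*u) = (-2*h + u)/(-7*h + u)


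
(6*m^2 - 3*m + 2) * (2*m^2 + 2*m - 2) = 12*m^4 + 6*m^3 - 14*m^2 + 10*m - 4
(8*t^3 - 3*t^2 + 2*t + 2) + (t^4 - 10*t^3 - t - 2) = t^4 - 2*t^3 - 3*t^2 + t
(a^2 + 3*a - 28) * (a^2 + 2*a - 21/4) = a^4 + 5*a^3 - 109*a^2/4 - 287*a/4 + 147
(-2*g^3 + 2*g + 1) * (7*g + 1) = -14*g^4 - 2*g^3 + 14*g^2 + 9*g + 1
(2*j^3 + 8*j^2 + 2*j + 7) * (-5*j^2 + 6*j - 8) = -10*j^5 - 28*j^4 + 22*j^3 - 87*j^2 + 26*j - 56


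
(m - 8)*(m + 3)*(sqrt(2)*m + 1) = sqrt(2)*m^3 - 5*sqrt(2)*m^2 + m^2 - 24*sqrt(2)*m - 5*m - 24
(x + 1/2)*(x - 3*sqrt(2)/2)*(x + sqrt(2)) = x^3 - sqrt(2)*x^2/2 + x^2/2 - 3*x - sqrt(2)*x/4 - 3/2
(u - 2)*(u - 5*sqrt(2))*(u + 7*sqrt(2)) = u^3 - 2*u^2 + 2*sqrt(2)*u^2 - 70*u - 4*sqrt(2)*u + 140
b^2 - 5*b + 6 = (b - 3)*(b - 2)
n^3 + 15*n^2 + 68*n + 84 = (n + 2)*(n + 6)*(n + 7)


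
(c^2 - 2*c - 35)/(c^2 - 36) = (c^2 - 2*c - 35)/(c^2 - 36)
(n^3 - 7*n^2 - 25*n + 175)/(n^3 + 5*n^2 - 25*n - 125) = (n - 7)/(n + 5)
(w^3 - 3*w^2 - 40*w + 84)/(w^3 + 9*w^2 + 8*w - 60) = (w - 7)/(w + 5)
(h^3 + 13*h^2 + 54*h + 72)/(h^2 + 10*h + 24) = h + 3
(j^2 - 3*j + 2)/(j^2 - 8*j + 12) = (j - 1)/(j - 6)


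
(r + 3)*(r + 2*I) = r^2 + 3*r + 2*I*r + 6*I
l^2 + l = l*(l + 1)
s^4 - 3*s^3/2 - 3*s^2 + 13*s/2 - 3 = (s - 3/2)*(s - 1)^2*(s + 2)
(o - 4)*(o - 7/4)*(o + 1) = o^3 - 19*o^2/4 + 5*o/4 + 7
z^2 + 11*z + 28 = (z + 4)*(z + 7)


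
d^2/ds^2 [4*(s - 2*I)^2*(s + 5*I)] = 24*s + 8*I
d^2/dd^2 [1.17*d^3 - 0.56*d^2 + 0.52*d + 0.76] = 7.02*d - 1.12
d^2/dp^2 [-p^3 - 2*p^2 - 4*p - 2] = -6*p - 4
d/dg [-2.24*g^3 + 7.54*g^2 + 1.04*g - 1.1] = -6.72*g^2 + 15.08*g + 1.04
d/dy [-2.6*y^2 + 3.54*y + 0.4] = 3.54 - 5.2*y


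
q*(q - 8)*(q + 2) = q^3 - 6*q^2 - 16*q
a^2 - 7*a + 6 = (a - 6)*(a - 1)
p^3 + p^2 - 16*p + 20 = (p - 2)^2*(p + 5)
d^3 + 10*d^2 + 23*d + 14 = (d + 1)*(d + 2)*(d + 7)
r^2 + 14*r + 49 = (r + 7)^2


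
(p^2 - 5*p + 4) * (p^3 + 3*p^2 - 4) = p^5 - 2*p^4 - 11*p^3 + 8*p^2 + 20*p - 16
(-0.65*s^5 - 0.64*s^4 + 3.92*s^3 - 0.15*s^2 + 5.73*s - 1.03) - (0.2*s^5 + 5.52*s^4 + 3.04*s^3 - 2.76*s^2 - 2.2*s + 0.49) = -0.85*s^5 - 6.16*s^4 + 0.88*s^3 + 2.61*s^2 + 7.93*s - 1.52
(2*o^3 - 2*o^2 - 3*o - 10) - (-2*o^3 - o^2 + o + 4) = 4*o^3 - o^2 - 4*o - 14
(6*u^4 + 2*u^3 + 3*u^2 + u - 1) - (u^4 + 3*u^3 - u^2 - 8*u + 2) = 5*u^4 - u^3 + 4*u^2 + 9*u - 3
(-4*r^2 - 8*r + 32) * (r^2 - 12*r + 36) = -4*r^4 + 40*r^3 - 16*r^2 - 672*r + 1152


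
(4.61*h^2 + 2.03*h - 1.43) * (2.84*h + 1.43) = 13.0924*h^3 + 12.3575*h^2 - 1.1583*h - 2.0449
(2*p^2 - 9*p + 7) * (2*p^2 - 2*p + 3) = 4*p^4 - 22*p^3 + 38*p^2 - 41*p + 21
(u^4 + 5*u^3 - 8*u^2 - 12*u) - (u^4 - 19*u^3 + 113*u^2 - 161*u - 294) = 24*u^3 - 121*u^2 + 149*u + 294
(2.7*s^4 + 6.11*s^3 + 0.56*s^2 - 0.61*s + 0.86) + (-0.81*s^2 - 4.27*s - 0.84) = 2.7*s^4 + 6.11*s^3 - 0.25*s^2 - 4.88*s + 0.02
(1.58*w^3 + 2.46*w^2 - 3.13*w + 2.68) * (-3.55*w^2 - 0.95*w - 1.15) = -5.609*w^5 - 10.234*w^4 + 6.9575*w^3 - 9.3695*w^2 + 1.0535*w - 3.082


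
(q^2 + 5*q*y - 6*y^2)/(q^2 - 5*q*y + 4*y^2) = (-q - 6*y)/(-q + 4*y)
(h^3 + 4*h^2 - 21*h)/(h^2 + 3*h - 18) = h*(h + 7)/(h + 6)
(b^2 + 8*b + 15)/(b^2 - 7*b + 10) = (b^2 + 8*b + 15)/(b^2 - 7*b + 10)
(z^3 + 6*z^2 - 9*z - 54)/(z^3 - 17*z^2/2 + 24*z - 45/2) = 2*(z^2 + 9*z + 18)/(2*z^2 - 11*z + 15)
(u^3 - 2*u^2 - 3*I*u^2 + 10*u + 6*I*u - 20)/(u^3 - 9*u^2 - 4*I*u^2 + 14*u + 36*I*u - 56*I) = (u^2 - 3*I*u + 10)/(u^2 - u*(7 + 4*I) + 28*I)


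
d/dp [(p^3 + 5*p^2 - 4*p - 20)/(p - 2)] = 2*p + 7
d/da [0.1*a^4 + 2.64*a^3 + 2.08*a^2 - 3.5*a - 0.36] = 0.4*a^3 + 7.92*a^2 + 4.16*a - 3.5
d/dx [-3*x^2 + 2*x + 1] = 2 - 6*x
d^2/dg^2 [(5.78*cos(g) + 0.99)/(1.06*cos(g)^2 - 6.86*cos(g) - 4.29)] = (-0.0126248602172276*cos(g)^5 - 0.0903538422584523*cos(g)^4 - 0.239337001259199*cos(g)^3 + 0.218072123779619*cos(g)^2 + 0.0724512122282771*cos(g) - 0.462704919235811)/(0.00231528578378223*cos(g)^6 - 0.0449514919153192*cos(g)^5 + 0.262801421228125*cos(g)^4 - 0.263713285547591*cos(g)^3 - 1.06360197836666*cos(g)^2 - 0.736286714452409*cos(g) - 0.153482507531625)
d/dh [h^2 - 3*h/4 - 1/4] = 2*h - 3/4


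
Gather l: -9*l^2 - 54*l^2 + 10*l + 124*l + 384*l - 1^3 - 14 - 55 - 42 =-63*l^2 + 518*l - 112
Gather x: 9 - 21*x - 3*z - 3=-21*x - 3*z + 6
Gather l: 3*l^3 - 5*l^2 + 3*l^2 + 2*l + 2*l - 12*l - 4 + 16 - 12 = 3*l^3 - 2*l^2 - 8*l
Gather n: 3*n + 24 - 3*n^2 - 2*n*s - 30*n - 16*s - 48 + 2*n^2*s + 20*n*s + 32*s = n^2*(2*s - 3) + n*(18*s - 27) + 16*s - 24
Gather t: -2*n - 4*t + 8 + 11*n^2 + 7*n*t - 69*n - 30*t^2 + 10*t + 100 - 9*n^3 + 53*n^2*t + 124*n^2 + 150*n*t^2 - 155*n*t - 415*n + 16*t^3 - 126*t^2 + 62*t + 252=-9*n^3 + 135*n^2 - 486*n + 16*t^3 + t^2*(150*n - 156) + t*(53*n^2 - 148*n + 68) + 360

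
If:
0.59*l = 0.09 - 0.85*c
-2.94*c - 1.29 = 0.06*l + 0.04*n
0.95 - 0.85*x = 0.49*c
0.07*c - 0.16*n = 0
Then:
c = -0.45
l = 0.80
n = -0.20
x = 1.38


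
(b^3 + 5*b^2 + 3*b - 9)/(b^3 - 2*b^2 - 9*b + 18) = (b^2 + 2*b - 3)/(b^2 - 5*b + 6)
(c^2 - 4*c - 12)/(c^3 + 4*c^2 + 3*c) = (c^2 - 4*c - 12)/(c*(c^2 + 4*c + 3))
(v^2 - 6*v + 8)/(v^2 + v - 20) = (v - 2)/(v + 5)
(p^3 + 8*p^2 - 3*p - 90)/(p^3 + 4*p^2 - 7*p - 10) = (p^2 + 3*p - 18)/(p^2 - p - 2)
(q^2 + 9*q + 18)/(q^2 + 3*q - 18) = (q + 3)/(q - 3)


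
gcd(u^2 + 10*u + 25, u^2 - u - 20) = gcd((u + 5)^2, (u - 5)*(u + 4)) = 1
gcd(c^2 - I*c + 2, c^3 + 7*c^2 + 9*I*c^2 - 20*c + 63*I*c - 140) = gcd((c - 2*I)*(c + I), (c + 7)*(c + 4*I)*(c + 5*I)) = 1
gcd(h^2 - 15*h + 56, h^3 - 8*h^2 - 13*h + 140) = h - 7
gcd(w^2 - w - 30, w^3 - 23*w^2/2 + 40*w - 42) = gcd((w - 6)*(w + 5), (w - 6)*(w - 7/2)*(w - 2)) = w - 6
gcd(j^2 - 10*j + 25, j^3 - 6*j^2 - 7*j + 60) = j - 5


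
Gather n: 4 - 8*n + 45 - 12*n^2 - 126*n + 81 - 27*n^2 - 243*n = -39*n^2 - 377*n + 130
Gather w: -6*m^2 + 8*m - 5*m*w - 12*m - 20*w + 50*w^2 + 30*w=-6*m^2 - 4*m + 50*w^2 + w*(10 - 5*m)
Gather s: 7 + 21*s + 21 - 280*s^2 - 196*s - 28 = -280*s^2 - 175*s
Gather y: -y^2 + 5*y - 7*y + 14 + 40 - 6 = -y^2 - 2*y + 48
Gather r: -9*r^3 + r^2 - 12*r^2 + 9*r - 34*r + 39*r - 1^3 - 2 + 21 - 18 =-9*r^3 - 11*r^2 + 14*r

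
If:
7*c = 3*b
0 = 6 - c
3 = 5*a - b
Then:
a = 17/5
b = 14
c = 6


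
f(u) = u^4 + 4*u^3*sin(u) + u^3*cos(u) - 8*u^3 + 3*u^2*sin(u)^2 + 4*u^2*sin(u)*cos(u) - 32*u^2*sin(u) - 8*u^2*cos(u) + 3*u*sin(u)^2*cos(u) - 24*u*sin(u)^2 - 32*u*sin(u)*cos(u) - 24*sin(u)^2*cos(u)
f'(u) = -u^3*sin(u) + 4*u^3*cos(u) + 4*u^3 - 4*u^2*sin(u)^2 + 6*u^2*sin(u)*cos(u) + 20*u^2*sin(u) + 4*u^2*cos(u)^2 - 29*u^2*cos(u) - 24*u^2 - 3*u*sin(u)^3 + 38*u*sin(u)^2 + 6*u*sin(u)*cos(u)^2 - 40*u*sin(u)*cos(u) - 64*u*sin(u) - 32*u*cos(u)^2 - 16*u*cos(u) + 24*sin(u)^3 + 3*sin(u)^2*cos(u) - 24*sin(u)^2 - 48*sin(u)*cos(u)^2 - 32*sin(u)*cos(u)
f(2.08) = -130.84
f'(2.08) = 1.85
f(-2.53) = 465.48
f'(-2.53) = -130.80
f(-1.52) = 159.10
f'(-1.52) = -340.12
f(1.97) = -130.52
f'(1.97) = -7.86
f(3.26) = -98.10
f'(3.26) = 38.91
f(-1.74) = 237.98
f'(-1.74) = -369.73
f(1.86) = -129.05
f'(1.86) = -19.05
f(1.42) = -109.15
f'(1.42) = -72.43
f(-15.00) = 96158.93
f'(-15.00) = -8470.83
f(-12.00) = 26575.78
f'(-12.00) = -15740.24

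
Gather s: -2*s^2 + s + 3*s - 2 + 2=-2*s^2 + 4*s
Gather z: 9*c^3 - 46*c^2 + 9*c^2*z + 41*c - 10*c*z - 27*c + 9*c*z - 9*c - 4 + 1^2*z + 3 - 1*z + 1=9*c^3 - 46*c^2 + 5*c + z*(9*c^2 - c)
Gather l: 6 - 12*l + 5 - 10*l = 11 - 22*l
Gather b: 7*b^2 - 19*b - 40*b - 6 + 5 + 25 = 7*b^2 - 59*b + 24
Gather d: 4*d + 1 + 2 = 4*d + 3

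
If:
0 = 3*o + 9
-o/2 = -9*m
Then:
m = -1/6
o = -3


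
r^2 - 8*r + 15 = (r - 5)*(r - 3)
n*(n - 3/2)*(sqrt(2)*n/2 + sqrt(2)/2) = sqrt(2)*n^3/2 - sqrt(2)*n^2/4 - 3*sqrt(2)*n/4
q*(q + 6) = q^2 + 6*q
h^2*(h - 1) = h^3 - h^2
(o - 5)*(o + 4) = o^2 - o - 20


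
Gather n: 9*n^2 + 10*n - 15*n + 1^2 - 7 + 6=9*n^2 - 5*n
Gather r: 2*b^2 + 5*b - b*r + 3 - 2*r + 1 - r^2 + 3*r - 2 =2*b^2 + 5*b - r^2 + r*(1 - b) + 2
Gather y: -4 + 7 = 3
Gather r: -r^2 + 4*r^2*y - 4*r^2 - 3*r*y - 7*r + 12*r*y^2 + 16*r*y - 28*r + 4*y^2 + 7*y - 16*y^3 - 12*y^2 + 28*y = r^2*(4*y - 5) + r*(12*y^2 + 13*y - 35) - 16*y^3 - 8*y^2 + 35*y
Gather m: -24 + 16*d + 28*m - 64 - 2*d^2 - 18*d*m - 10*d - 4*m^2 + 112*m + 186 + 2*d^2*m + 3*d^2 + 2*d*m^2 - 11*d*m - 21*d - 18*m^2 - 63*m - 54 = d^2 - 15*d + m^2*(2*d - 22) + m*(2*d^2 - 29*d + 77) + 44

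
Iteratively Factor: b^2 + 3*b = (b + 3)*(b)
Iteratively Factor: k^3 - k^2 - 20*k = (k - 5)*(k^2 + 4*k) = k*(k - 5)*(k + 4)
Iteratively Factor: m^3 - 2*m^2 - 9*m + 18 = (m - 2)*(m^2 - 9) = (m - 3)*(m - 2)*(m + 3)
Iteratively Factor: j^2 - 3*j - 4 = (j + 1)*(j - 4)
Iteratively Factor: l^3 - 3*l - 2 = (l + 1)*(l^2 - l - 2) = (l + 1)^2*(l - 2)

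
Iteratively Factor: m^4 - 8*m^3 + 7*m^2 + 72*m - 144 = (m - 4)*(m^3 - 4*m^2 - 9*m + 36) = (m - 4)^2*(m^2 - 9) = (m - 4)^2*(m + 3)*(m - 3)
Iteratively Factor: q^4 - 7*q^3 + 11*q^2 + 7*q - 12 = (q + 1)*(q^3 - 8*q^2 + 19*q - 12) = (q - 1)*(q + 1)*(q^2 - 7*q + 12) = (q - 3)*(q - 1)*(q + 1)*(q - 4)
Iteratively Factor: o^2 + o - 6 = (o - 2)*(o + 3)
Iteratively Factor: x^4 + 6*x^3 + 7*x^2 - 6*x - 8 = (x + 1)*(x^3 + 5*x^2 + 2*x - 8) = (x + 1)*(x + 2)*(x^2 + 3*x - 4) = (x - 1)*(x + 1)*(x + 2)*(x + 4)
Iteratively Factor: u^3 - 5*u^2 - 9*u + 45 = (u - 5)*(u^2 - 9) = (u - 5)*(u - 3)*(u + 3)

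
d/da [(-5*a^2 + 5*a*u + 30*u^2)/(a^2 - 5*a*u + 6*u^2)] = 20*u/(a^2 - 4*a*u + 4*u^2)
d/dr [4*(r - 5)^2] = 8*r - 40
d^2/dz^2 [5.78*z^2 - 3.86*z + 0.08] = 11.5600000000000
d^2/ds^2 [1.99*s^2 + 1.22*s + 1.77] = 3.98000000000000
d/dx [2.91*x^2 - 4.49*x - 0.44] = 5.82*x - 4.49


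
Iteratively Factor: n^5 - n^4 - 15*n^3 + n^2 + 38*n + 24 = (n - 2)*(n^4 + n^3 - 13*n^2 - 25*n - 12) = (n - 2)*(n + 1)*(n^3 - 13*n - 12) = (n - 2)*(n + 1)*(n + 3)*(n^2 - 3*n - 4) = (n - 4)*(n - 2)*(n + 1)*(n + 3)*(n + 1)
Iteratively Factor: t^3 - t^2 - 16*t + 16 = (t - 4)*(t^2 + 3*t - 4) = (t - 4)*(t - 1)*(t + 4)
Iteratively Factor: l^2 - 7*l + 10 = (l - 2)*(l - 5)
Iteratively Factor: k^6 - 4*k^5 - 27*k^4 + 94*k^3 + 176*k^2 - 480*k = (k)*(k^5 - 4*k^4 - 27*k^3 + 94*k^2 + 176*k - 480) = k*(k + 4)*(k^4 - 8*k^3 + 5*k^2 + 74*k - 120) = k*(k - 4)*(k + 4)*(k^3 - 4*k^2 - 11*k + 30) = k*(k - 5)*(k - 4)*(k + 4)*(k^2 + k - 6) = k*(k - 5)*(k - 4)*(k - 2)*(k + 4)*(k + 3)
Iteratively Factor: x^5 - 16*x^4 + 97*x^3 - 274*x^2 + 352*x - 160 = (x - 5)*(x^4 - 11*x^3 + 42*x^2 - 64*x + 32) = (x - 5)*(x - 4)*(x^3 - 7*x^2 + 14*x - 8) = (x - 5)*(x - 4)^2*(x^2 - 3*x + 2) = (x - 5)*(x - 4)^2*(x - 1)*(x - 2)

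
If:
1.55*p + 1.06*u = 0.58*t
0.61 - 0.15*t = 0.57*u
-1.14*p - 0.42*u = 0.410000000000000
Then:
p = -0.76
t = -0.05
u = 1.08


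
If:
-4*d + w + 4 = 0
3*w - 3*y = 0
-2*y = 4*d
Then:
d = 2/3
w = -4/3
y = -4/3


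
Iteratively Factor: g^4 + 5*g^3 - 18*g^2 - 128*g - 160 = (g - 5)*(g^3 + 10*g^2 + 32*g + 32) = (g - 5)*(g + 4)*(g^2 + 6*g + 8) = (g - 5)*(g + 4)^2*(g + 2)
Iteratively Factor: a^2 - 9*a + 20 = (a - 4)*(a - 5)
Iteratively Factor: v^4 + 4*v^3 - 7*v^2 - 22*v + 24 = (v - 2)*(v^3 + 6*v^2 + 5*v - 12) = (v - 2)*(v + 4)*(v^2 + 2*v - 3) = (v - 2)*(v - 1)*(v + 4)*(v + 3)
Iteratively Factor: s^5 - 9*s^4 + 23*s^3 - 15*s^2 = (s - 1)*(s^4 - 8*s^3 + 15*s^2) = s*(s - 1)*(s^3 - 8*s^2 + 15*s) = s*(s - 5)*(s - 1)*(s^2 - 3*s) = s^2*(s - 5)*(s - 1)*(s - 3)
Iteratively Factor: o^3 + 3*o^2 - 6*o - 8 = (o + 1)*(o^2 + 2*o - 8) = (o - 2)*(o + 1)*(o + 4)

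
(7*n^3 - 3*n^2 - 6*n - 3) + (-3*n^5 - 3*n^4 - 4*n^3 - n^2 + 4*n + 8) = -3*n^5 - 3*n^4 + 3*n^3 - 4*n^2 - 2*n + 5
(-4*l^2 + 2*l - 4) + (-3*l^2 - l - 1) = -7*l^2 + l - 5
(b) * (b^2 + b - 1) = b^3 + b^2 - b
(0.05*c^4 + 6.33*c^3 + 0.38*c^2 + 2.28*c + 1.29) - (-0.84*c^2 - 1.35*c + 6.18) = 0.05*c^4 + 6.33*c^3 + 1.22*c^2 + 3.63*c - 4.89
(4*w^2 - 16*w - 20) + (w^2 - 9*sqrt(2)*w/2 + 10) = 5*w^2 - 16*w - 9*sqrt(2)*w/2 - 10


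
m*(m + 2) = m^2 + 2*m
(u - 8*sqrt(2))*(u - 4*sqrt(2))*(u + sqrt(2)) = u^3 - 11*sqrt(2)*u^2 + 40*u + 64*sqrt(2)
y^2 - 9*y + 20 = (y - 5)*(y - 4)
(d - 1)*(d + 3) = d^2 + 2*d - 3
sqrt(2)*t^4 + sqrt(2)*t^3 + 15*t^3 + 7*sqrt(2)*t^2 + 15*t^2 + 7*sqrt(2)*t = t*(t + 1)*(t + 7*sqrt(2))*(sqrt(2)*t + 1)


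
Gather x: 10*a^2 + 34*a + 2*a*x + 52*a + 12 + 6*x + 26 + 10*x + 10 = 10*a^2 + 86*a + x*(2*a + 16) + 48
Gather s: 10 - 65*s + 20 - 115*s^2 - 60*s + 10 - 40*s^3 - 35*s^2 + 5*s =-40*s^3 - 150*s^2 - 120*s + 40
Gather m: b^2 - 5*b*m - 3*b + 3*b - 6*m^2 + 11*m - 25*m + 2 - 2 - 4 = b^2 - 6*m^2 + m*(-5*b - 14) - 4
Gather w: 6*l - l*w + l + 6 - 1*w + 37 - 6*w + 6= 7*l + w*(-l - 7) + 49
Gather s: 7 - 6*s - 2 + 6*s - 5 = 0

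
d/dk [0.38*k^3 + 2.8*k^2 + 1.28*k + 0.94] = 1.14*k^2 + 5.6*k + 1.28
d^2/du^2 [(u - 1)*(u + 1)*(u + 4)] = 6*u + 8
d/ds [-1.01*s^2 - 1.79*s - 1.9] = -2.02*s - 1.79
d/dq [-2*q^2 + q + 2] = 1 - 4*q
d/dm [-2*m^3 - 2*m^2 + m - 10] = -6*m^2 - 4*m + 1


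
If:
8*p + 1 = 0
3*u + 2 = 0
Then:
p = -1/8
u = -2/3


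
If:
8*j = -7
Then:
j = -7/8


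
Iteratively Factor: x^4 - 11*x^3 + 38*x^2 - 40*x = (x - 5)*(x^3 - 6*x^2 + 8*x) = x*(x - 5)*(x^2 - 6*x + 8) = x*(x - 5)*(x - 4)*(x - 2)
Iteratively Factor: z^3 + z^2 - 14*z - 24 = (z - 4)*(z^2 + 5*z + 6) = (z - 4)*(z + 3)*(z + 2)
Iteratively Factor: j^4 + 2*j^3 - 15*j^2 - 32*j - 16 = (j + 4)*(j^3 - 2*j^2 - 7*j - 4) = (j - 4)*(j + 4)*(j^2 + 2*j + 1) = (j - 4)*(j + 1)*(j + 4)*(j + 1)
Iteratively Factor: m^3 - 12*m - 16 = (m + 2)*(m^2 - 2*m - 8) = (m - 4)*(m + 2)*(m + 2)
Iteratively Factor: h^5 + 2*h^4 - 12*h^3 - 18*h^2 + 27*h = (h + 3)*(h^4 - h^3 - 9*h^2 + 9*h) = (h - 1)*(h + 3)*(h^3 - 9*h) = (h - 1)*(h + 3)^2*(h^2 - 3*h) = h*(h - 1)*(h + 3)^2*(h - 3)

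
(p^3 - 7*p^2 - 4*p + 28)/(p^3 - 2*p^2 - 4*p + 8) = (p - 7)/(p - 2)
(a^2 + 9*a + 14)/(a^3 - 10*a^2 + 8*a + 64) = (a + 7)/(a^2 - 12*a + 32)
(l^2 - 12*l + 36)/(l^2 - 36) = (l - 6)/(l + 6)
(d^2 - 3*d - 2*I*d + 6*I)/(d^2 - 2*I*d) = (d - 3)/d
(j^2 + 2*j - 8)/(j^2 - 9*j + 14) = (j + 4)/(j - 7)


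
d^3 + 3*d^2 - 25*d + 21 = (d - 3)*(d - 1)*(d + 7)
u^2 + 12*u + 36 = (u + 6)^2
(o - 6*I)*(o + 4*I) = o^2 - 2*I*o + 24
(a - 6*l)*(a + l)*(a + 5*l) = a^3 - 31*a*l^2 - 30*l^3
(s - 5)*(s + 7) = s^2 + 2*s - 35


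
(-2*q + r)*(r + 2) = -2*q*r - 4*q + r^2 + 2*r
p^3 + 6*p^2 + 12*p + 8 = (p + 2)^3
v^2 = v^2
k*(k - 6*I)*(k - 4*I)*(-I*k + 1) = -I*k^4 - 9*k^3 + 14*I*k^2 - 24*k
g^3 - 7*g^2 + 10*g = g*(g - 5)*(g - 2)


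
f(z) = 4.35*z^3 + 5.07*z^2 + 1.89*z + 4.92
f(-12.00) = -6804.48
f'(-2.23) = 44.17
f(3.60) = 280.38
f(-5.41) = -545.70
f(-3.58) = -136.46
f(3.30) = 222.70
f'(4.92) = 367.67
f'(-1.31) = 11.00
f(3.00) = 173.67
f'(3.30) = 177.47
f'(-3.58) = 132.84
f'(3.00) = 149.76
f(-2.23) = -22.32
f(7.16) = 1875.09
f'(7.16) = 743.51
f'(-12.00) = 1759.41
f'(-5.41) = 328.98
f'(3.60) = 207.52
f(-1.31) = 1.37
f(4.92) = 655.01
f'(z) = 13.05*z^2 + 10.14*z + 1.89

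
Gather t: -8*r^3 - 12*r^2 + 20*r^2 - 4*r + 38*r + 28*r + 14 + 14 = -8*r^3 + 8*r^2 + 62*r + 28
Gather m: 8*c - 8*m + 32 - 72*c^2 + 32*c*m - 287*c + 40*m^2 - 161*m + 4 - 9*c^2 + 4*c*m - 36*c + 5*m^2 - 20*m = -81*c^2 - 315*c + 45*m^2 + m*(36*c - 189) + 36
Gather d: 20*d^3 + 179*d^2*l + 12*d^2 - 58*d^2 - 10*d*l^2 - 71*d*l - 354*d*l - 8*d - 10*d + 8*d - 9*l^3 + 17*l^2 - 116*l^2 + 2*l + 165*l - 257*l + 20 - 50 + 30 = 20*d^3 + d^2*(179*l - 46) + d*(-10*l^2 - 425*l - 10) - 9*l^3 - 99*l^2 - 90*l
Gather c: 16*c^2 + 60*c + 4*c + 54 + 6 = 16*c^2 + 64*c + 60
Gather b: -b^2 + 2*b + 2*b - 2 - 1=-b^2 + 4*b - 3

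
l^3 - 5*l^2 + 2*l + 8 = (l - 4)*(l - 2)*(l + 1)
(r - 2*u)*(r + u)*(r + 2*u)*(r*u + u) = r^4*u + r^3*u^2 + r^3*u - 4*r^2*u^3 + r^2*u^2 - 4*r*u^4 - 4*r*u^3 - 4*u^4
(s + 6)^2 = s^2 + 12*s + 36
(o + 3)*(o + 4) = o^2 + 7*o + 12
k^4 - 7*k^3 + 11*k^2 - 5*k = k*(k - 5)*(k - 1)^2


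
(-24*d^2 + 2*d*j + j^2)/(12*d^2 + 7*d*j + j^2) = (-24*d^2 + 2*d*j + j^2)/(12*d^2 + 7*d*j + j^2)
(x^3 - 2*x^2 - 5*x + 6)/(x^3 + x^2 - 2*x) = (x - 3)/x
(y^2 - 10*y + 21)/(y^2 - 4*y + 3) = (y - 7)/(y - 1)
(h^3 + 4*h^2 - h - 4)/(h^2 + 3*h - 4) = h + 1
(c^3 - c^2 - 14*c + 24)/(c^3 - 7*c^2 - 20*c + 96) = (c - 2)/(c - 8)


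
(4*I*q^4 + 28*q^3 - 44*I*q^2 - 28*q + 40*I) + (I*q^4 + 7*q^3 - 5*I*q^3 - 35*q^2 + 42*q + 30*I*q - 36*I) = 5*I*q^4 + 35*q^3 - 5*I*q^3 - 35*q^2 - 44*I*q^2 + 14*q + 30*I*q + 4*I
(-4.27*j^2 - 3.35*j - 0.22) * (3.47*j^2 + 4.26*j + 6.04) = -14.8169*j^4 - 29.8147*j^3 - 40.8252*j^2 - 21.1712*j - 1.3288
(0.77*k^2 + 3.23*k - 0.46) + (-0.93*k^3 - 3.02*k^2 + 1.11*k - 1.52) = -0.93*k^3 - 2.25*k^2 + 4.34*k - 1.98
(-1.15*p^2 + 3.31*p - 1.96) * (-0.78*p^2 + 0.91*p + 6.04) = 0.897*p^4 - 3.6283*p^3 - 2.4051*p^2 + 18.2088*p - 11.8384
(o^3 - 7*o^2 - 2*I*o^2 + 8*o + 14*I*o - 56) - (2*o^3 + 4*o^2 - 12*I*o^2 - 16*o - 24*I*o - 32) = -o^3 - 11*o^2 + 10*I*o^2 + 24*o + 38*I*o - 24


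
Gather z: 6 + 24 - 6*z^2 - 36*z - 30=-6*z^2 - 36*z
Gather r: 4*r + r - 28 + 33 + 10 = 5*r + 15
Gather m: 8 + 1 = 9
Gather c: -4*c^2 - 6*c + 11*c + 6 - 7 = -4*c^2 + 5*c - 1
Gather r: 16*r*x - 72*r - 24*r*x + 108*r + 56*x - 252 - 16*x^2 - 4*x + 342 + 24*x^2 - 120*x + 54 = r*(36 - 8*x) + 8*x^2 - 68*x + 144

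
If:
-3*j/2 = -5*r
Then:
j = 10*r/3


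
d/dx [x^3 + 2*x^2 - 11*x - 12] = 3*x^2 + 4*x - 11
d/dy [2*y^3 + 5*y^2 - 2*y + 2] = 6*y^2 + 10*y - 2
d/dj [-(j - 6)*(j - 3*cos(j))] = -j + (6 - j)*(3*sin(j) + 1) + 3*cos(j)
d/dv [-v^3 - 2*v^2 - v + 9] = -3*v^2 - 4*v - 1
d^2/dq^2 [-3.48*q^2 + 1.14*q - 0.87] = -6.96000000000000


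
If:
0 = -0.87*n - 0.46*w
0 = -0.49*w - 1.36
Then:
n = 1.47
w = -2.78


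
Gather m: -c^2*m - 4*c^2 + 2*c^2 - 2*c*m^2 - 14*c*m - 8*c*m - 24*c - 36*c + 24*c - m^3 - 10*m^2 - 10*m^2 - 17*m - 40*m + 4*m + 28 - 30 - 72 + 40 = -2*c^2 - 36*c - m^3 + m^2*(-2*c - 20) + m*(-c^2 - 22*c - 53) - 34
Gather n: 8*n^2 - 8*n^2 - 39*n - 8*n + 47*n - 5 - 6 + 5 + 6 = 0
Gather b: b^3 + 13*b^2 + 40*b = b^3 + 13*b^2 + 40*b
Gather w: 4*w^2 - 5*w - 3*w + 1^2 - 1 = 4*w^2 - 8*w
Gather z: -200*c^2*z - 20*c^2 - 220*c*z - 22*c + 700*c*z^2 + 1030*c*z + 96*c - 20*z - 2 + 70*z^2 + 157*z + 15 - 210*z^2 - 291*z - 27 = -20*c^2 + 74*c + z^2*(700*c - 140) + z*(-200*c^2 + 810*c - 154) - 14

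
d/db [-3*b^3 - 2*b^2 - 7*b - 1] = -9*b^2 - 4*b - 7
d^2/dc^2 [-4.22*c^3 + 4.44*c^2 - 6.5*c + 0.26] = 8.88 - 25.32*c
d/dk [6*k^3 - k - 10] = 18*k^2 - 1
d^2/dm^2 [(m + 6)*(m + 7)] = 2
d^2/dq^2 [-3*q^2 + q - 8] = -6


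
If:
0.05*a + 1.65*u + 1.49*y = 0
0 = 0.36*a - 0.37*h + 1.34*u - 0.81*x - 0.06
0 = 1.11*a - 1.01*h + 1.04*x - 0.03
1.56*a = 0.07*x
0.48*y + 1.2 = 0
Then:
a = 0.11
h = 2.66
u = 2.25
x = 2.49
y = -2.50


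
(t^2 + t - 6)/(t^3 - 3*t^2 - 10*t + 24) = 1/(t - 4)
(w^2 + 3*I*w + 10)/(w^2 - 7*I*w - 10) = (w + 5*I)/(w - 5*I)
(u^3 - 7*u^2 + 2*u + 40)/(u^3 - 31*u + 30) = (u^2 - 2*u - 8)/(u^2 + 5*u - 6)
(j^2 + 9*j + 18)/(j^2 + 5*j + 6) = (j + 6)/(j + 2)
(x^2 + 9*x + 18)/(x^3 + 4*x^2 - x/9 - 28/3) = 9*(x + 6)/(9*x^2 + 9*x - 28)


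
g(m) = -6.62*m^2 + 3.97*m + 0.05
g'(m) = 3.97 - 13.24*m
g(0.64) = -0.12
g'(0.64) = -4.50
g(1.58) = -10.20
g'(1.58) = -16.95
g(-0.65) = -5.33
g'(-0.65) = 12.58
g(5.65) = -188.85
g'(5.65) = -70.84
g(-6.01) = -262.92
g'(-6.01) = 83.54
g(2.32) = -26.37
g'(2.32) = -26.75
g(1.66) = -11.60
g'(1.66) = -18.01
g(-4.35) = -142.49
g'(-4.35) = 61.56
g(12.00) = -905.59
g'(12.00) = -154.91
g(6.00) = -214.45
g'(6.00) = -75.47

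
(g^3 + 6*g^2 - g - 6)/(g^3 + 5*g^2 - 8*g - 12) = (g - 1)/(g - 2)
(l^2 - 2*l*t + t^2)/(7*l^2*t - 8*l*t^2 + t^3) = (-l + t)/(t*(-7*l + t))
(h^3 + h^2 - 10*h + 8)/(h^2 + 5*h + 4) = (h^2 - 3*h + 2)/(h + 1)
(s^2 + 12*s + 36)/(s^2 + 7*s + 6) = (s + 6)/(s + 1)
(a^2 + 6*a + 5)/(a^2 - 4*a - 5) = (a + 5)/(a - 5)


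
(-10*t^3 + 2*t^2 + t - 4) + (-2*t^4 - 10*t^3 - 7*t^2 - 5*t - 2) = -2*t^4 - 20*t^3 - 5*t^2 - 4*t - 6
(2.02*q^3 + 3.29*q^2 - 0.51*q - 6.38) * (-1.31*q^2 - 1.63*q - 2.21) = -2.6462*q^5 - 7.6025*q^4 - 9.1588*q^3 + 1.9182*q^2 + 11.5265*q + 14.0998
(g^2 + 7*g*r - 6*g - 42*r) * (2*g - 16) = 2*g^3 + 14*g^2*r - 28*g^2 - 196*g*r + 96*g + 672*r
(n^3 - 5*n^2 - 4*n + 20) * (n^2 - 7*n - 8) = n^5 - 12*n^4 + 23*n^3 + 88*n^2 - 108*n - 160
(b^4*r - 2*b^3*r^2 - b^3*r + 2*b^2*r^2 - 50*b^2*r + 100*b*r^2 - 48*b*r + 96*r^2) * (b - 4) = b^5*r - 2*b^4*r^2 - 5*b^4*r + 10*b^3*r^2 - 46*b^3*r + 92*b^2*r^2 + 152*b^2*r - 304*b*r^2 + 192*b*r - 384*r^2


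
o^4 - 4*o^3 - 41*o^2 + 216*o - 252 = (o - 6)*(o - 3)*(o - 2)*(o + 7)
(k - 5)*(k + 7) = k^2 + 2*k - 35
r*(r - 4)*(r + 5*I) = r^3 - 4*r^2 + 5*I*r^2 - 20*I*r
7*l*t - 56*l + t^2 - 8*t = (7*l + t)*(t - 8)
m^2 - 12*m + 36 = (m - 6)^2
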